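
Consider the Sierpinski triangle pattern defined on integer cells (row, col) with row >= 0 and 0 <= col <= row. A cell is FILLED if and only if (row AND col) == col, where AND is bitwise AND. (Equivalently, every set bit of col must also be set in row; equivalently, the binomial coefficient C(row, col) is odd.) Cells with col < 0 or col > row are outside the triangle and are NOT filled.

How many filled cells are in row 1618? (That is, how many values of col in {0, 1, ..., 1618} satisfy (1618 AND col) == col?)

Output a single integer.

1618 in binary = 11001010010
popcount(1618) = number of 1-bits in 11001010010 = 5
A col c satisfies (1618 AND c) == c iff every set bit of c is also set in 1618; each of the 5 set bits of 1618 can independently be on or off in c.
count = 2^5 = 32

Answer: 32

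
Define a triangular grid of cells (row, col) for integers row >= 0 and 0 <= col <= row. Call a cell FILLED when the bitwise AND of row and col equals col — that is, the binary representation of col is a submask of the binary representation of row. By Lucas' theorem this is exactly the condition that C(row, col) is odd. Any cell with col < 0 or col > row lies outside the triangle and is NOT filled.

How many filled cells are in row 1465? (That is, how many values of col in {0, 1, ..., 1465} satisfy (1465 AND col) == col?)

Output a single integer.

Answer: 128

Derivation:
1465 in binary = 10110111001
popcount(1465) = number of 1-bits in 10110111001 = 7
A col c satisfies (1465 AND c) == c iff every set bit of c is also set in 1465; each of the 7 set bits of 1465 can independently be on or off in c.
count = 2^7 = 128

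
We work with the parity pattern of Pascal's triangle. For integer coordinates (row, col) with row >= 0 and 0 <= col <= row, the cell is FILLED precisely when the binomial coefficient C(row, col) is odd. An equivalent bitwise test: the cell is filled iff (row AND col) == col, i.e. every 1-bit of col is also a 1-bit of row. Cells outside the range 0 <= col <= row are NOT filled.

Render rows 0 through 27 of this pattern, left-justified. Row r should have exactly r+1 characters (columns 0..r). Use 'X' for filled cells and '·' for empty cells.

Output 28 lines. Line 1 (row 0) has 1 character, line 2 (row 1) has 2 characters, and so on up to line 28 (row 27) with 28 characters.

r0=0: X
r1=1: XX
r2=10: X·X
r3=11: XXXX
r4=100: X···X
r5=101: XX··XX
r6=110: X·X·X·X
r7=111: XXXXXXXX
r8=1000: X·······X
r9=1001: XX······XX
r10=1010: X·X·····X·X
r11=1011: XXXX····XXXX
r12=1100: X···X···X···X
r13=1101: XX··XX··XX··XX
r14=1110: X·X·X·X·X·X·X·X
r15=1111: XXXXXXXXXXXXXXXX
r16=10000: X···············X
r17=10001: XX··············XX
r18=10010: X·X·············X·X
r19=10011: XXXX············XXXX
r20=10100: X···X···········X···X
r21=10101: XX··XX··········XX··XX
r22=10110: X·X·X·X·········X·X·X·X
r23=10111: XXXXXXXX········XXXXXXXX
r24=11000: X·······X·······X·······X
r25=11001: XX······XX······XX······XX
r26=11010: X·X·····X·X·····X·X·····X·X
r27=11011: XXXX····XXXX····XXXX····XXXX

Answer: X
XX
X·X
XXXX
X···X
XX··XX
X·X·X·X
XXXXXXXX
X·······X
XX······XX
X·X·····X·X
XXXX····XXXX
X···X···X···X
XX··XX··XX··XX
X·X·X·X·X·X·X·X
XXXXXXXXXXXXXXXX
X···············X
XX··············XX
X·X·············X·X
XXXX············XXXX
X···X···········X···X
XX··XX··········XX··XX
X·X·X·X·········X·X·X·X
XXXXXXXX········XXXXXXXX
X·······X·······X·······X
XX······XX······XX······XX
X·X·····X·X·····X·X·····X·X
XXXX····XXXX····XXXX····XXXX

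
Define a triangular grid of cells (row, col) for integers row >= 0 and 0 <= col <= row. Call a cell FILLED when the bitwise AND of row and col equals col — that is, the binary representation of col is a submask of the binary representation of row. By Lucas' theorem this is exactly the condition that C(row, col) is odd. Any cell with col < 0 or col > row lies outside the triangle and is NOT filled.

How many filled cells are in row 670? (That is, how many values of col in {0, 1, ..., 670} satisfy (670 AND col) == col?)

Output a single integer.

670 in binary = 1010011110
popcount(670) = number of 1-bits in 1010011110 = 6
A col c satisfies (670 AND c) == c iff every set bit of c is also set in 670; each of the 6 set bits of 670 can independently be on or off in c.
count = 2^6 = 64

Answer: 64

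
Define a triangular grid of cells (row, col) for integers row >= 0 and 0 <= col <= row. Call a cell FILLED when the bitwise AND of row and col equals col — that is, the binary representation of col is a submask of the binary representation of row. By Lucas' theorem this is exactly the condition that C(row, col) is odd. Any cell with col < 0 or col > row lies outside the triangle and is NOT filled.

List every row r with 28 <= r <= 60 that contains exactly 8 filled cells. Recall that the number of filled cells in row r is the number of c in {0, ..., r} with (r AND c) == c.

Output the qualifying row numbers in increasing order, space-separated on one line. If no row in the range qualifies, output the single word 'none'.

Row r has 2^popcount(r) filled cells, so we need popcount(r) = log2(8) = 3.
Scan r = 28..60 and keep those with exactly 3 one-bits:
r=28=11100 popcount=3 -> KEEP
r=29=11101 popcount=4 -> skip
r=30=11110 popcount=4 -> skip
r=31=11111 popcount=5 -> skip
r=32=100000 popcount=1 -> skip
r=33=100001 popcount=2 -> skip
r=34=100010 popcount=2 -> skip
r=35=100011 popcount=3 -> KEEP
r=36=100100 popcount=2 -> skip
r=37=100101 popcount=3 -> KEEP
r=38=100110 popcount=3 -> KEEP
r=39=100111 popcount=4 -> skip
r=40=101000 popcount=2 -> skip
r=41=101001 popcount=3 -> KEEP
r=42=101010 popcount=3 -> KEEP
r=43=101011 popcount=4 -> skip
r=44=101100 popcount=3 -> KEEP
r=45=101101 popcount=4 -> skip
r=46=101110 popcount=4 -> skip
r=47=101111 popcount=5 -> skip
r=48=110000 popcount=2 -> skip
r=49=110001 popcount=3 -> KEEP
r=50=110010 popcount=3 -> KEEP
r=51=110011 popcount=4 -> skip
r=52=110100 popcount=3 -> KEEP
r=53=110101 popcount=4 -> skip
r=54=110110 popcount=4 -> skip
r=55=110111 popcount=5 -> skip
r=56=111000 popcount=3 -> KEEP
r=57=111001 popcount=4 -> skip
r=58=111010 popcount=4 -> skip
r=59=111011 popcount=5 -> skip
r=60=111100 popcount=4 -> skip
Kept rows: 28 35 37 38 41 42 44 49 50 52 56

Answer: 28 35 37 38 41 42 44 49 50 52 56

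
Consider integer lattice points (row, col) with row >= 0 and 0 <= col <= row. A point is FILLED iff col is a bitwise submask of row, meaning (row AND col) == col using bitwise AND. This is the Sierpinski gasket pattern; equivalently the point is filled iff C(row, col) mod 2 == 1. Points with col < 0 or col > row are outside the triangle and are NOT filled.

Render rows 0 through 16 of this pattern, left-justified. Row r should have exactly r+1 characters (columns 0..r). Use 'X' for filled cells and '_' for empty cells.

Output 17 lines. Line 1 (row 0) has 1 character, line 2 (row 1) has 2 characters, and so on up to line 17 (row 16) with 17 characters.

r0=0: X
r1=1: XX
r2=10: X_X
r3=11: XXXX
r4=100: X___X
r5=101: XX__XX
r6=110: X_X_X_X
r7=111: XXXXXXXX
r8=1000: X_______X
r9=1001: XX______XX
r10=1010: X_X_____X_X
r11=1011: XXXX____XXXX
r12=1100: X___X___X___X
r13=1101: XX__XX__XX__XX
r14=1110: X_X_X_X_X_X_X_X
r15=1111: XXXXXXXXXXXXXXXX
r16=10000: X_______________X

Answer: X
XX
X_X
XXXX
X___X
XX__XX
X_X_X_X
XXXXXXXX
X_______X
XX______XX
X_X_____X_X
XXXX____XXXX
X___X___X___X
XX__XX__XX__XX
X_X_X_X_X_X_X_X
XXXXXXXXXXXXXXXX
X_______________X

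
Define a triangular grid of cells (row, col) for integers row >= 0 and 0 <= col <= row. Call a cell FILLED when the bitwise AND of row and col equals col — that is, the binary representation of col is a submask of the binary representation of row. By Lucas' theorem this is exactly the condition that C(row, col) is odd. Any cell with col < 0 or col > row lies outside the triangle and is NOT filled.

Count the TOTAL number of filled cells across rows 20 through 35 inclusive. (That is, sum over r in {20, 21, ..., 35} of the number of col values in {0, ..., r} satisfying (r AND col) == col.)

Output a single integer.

Answer: 162

Derivation:
r20=10100 pc2: +4 =4
r21=10101 pc3: +8 =12
r22=10110 pc3: +8 =20
r23=10111 pc4: +16 =36
r24=11000 pc2: +4 =40
r25=11001 pc3: +8 =48
r26=11010 pc3: +8 =56
r27=11011 pc4: +16 =72
r28=11100 pc3: +8 =80
r29=11101 pc4: +16 =96
r30=11110 pc4: +16 =112
r31=11111 pc5: +32 =144
r32=100000 pc1: +2 =146
r33=100001 pc2: +4 =150
r34=100010 pc2: +4 =154
r35=100011 pc3: +8 =162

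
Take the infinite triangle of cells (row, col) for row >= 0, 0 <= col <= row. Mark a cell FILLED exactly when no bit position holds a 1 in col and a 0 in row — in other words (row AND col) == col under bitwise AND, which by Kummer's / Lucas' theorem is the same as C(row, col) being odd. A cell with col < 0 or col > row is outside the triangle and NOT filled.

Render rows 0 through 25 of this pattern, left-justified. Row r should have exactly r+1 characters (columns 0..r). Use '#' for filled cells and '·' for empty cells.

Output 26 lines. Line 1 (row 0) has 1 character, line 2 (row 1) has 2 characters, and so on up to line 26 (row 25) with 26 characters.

Answer: #
##
#·#
####
#···#
##··##
#·#·#·#
########
#·······#
##······##
#·#·····#·#
####····####
#···#···#···#
##··##··##··##
#·#·#·#·#·#·#·#
################
#···············#
##··············##
#·#·············#·#
####············####
#···#···········#···#
##··##··········##··##
#·#·#·#·········#·#·#·#
########········########
#·······#·······#·······#
##······##······##······##

Derivation:
r0=0: #
r1=1: ##
r2=10: #·#
r3=11: ####
r4=100: #···#
r5=101: ##··##
r6=110: #·#·#·#
r7=111: ########
r8=1000: #·······#
r9=1001: ##······##
r10=1010: #·#·····#·#
r11=1011: ####····####
r12=1100: #···#···#···#
r13=1101: ##··##··##··##
r14=1110: #·#·#·#·#·#·#·#
r15=1111: ################
r16=10000: #···············#
r17=10001: ##··············##
r18=10010: #·#·············#·#
r19=10011: ####············####
r20=10100: #···#···········#···#
r21=10101: ##··##··········##··##
r22=10110: #·#·#·#·········#·#·#·#
r23=10111: ########········########
r24=11000: #·······#·······#·······#
r25=11001: ##······##······##······##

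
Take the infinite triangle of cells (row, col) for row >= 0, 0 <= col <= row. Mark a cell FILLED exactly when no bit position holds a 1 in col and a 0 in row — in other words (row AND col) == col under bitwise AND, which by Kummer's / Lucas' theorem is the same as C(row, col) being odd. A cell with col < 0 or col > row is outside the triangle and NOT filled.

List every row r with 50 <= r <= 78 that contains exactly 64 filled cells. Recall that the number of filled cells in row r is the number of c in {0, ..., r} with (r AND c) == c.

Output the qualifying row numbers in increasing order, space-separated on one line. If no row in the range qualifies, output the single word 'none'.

Answer: 63

Derivation:
Row r has 2^popcount(r) filled cells, so we need popcount(r) = log2(64) = 6.
Scan r = 50..78 and keep those with exactly 6 one-bits:
r=50=110010 popcount=3 -> skip
r=51=110011 popcount=4 -> skip
r=52=110100 popcount=3 -> skip
r=53=110101 popcount=4 -> skip
r=54=110110 popcount=4 -> skip
r=55=110111 popcount=5 -> skip
r=56=111000 popcount=3 -> skip
r=57=111001 popcount=4 -> skip
r=58=111010 popcount=4 -> skip
r=59=111011 popcount=5 -> skip
r=60=111100 popcount=4 -> skip
r=61=111101 popcount=5 -> skip
r=62=111110 popcount=5 -> skip
r=63=111111 popcount=6 -> KEEP
r=64=1000000 popcount=1 -> skip
r=65=1000001 popcount=2 -> skip
r=66=1000010 popcount=2 -> skip
r=67=1000011 popcount=3 -> skip
r=68=1000100 popcount=2 -> skip
r=69=1000101 popcount=3 -> skip
r=70=1000110 popcount=3 -> skip
r=71=1000111 popcount=4 -> skip
r=72=1001000 popcount=2 -> skip
r=73=1001001 popcount=3 -> skip
r=74=1001010 popcount=3 -> skip
r=75=1001011 popcount=4 -> skip
r=76=1001100 popcount=3 -> skip
r=77=1001101 popcount=4 -> skip
r=78=1001110 popcount=4 -> skip
Kept rows: 63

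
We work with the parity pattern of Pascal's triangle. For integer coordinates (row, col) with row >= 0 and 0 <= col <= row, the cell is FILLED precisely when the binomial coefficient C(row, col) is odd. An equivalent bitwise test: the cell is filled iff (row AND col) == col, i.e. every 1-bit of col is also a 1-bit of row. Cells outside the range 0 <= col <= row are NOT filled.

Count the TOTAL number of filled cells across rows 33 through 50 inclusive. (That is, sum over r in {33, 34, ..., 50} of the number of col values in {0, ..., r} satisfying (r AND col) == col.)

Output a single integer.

Answer: 180

Derivation:
r33=100001 pc2: +4 =4
r34=100010 pc2: +4 =8
r35=100011 pc3: +8 =16
r36=100100 pc2: +4 =20
r37=100101 pc3: +8 =28
r38=100110 pc3: +8 =36
r39=100111 pc4: +16 =52
r40=101000 pc2: +4 =56
r41=101001 pc3: +8 =64
r42=101010 pc3: +8 =72
r43=101011 pc4: +16 =88
r44=101100 pc3: +8 =96
r45=101101 pc4: +16 =112
r46=101110 pc4: +16 =128
r47=101111 pc5: +32 =160
r48=110000 pc2: +4 =164
r49=110001 pc3: +8 =172
r50=110010 pc3: +8 =180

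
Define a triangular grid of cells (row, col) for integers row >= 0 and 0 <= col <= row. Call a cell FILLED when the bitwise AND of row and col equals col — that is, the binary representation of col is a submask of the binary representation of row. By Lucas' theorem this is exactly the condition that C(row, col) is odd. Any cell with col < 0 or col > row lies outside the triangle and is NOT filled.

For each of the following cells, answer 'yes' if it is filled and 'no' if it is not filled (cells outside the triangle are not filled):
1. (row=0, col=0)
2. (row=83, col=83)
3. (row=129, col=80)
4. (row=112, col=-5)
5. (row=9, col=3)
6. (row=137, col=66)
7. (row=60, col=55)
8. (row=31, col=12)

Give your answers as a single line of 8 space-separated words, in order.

Answer: yes yes no no no no no yes

Derivation:
(0,0): row=0b0, col=0b0, row AND col = 0b0 = 0; 0 == 0 -> filled
(83,83): row=0b1010011, col=0b1010011, row AND col = 0b1010011 = 83; 83 == 83 -> filled
(129,80): row=0b10000001, col=0b1010000, row AND col = 0b0 = 0; 0 != 80 -> empty
(112,-5): col outside [0, 112] -> not filled
(9,3): row=0b1001, col=0b11, row AND col = 0b1 = 1; 1 != 3 -> empty
(137,66): row=0b10001001, col=0b1000010, row AND col = 0b0 = 0; 0 != 66 -> empty
(60,55): row=0b111100, col=0b110111, row AND col = 0b110100 = 52; 52 != 55 -> empty
(31,12): row=0b11111, col=0b1100, row AND col = 0b1100 = 12; 12 == 12 -> filled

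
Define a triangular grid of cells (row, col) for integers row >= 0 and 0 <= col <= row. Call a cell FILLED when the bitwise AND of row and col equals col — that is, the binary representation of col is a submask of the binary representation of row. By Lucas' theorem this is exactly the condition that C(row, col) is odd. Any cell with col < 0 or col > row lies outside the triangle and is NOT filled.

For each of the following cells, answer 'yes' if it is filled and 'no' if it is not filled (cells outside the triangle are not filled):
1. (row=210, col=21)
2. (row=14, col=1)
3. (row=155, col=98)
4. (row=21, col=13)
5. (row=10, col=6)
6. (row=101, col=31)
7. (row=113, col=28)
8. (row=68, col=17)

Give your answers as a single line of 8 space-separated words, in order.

(210,21): row=0b11010010, col=0b10101, row AND col = 0b10000 = 16; 16 != 21 -> empty
(14,1): row=0b1110, col=0b1, row AND col = 0b0 = 0; 0 != 1 -> empty
(155,98): row=0b10011011, col=0b1100010, row AND col = 0b10 = 2; 2 != 98 -> empty
(21,13): row=0b10101, col=0b1101, row AND col = 0b101 = 5; 5 != 13 -> empty
(10,6): row=0b1010, col=0b110, row AND col = 0b10 = 2; 2 != 6 -> empty
(101,31): row=0b1100101, col=0b11111, row AND col = 0b101 = 5; 5 != 31 -> empty
(113,28): row=0b1110001, col=0b11100, row AND col = 0b10000 = 16; 16 != 28 -> empty
(68,17): row=0b1000100, col=0b10001, row AND col = 0b0 = 0; 0 != 17 -> empty

Answer: no no no no no no no no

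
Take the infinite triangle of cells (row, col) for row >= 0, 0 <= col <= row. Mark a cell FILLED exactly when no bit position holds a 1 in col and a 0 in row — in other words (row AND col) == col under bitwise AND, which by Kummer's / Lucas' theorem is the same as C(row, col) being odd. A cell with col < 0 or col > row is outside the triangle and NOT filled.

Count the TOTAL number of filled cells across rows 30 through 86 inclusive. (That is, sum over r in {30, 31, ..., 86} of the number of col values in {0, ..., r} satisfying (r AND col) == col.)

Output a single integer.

r30=11110 pc4: +16 =16
r31=11111 pc5: +32 =48
r32=100000 pc1: +2 =50
r33=100001 pc2: +4 =54
r34=100010 pc2: +4 =58
r35=100011 pc3: +8 =66
r36=100100 pc2: +4 =70
r37=100101 pc3: +8 =78
r38=100110 pc3: +8 =86
r39=100111 pc4: +16 =102
r40=101000 pc2: +4 =106
r41=101001 pc3: +8 =114
r42=101010 pc3: +8 =122
r43=101011 pc4: +16 =138
r44=101100 pc3: +8 =146
r45=101101 pc4: +16 =162
r46=101110 pc4: +16 =178
r47=101111 pc5: +32 =210
r48=110000 pc2: +4 =214
r49=110001 pc3: +8 =222
r50=110010 pc3: +8 =230
r51=110011 pc4: +16 =246
r52=110100 pc3: +8 =254
r53=110101 pc4: +16 =270
r54=110110 pc4: +16 =286
r55=110111 pc5: +32 =318
r56=111000 pc3: +8 =326
r57=111001 pc4: +16 =342
r58=111010 pc4: +16 =358
r59=111011 pc5: +32 =390
r60=111100 pc4: +16 =406
r61=111101 pc5: +32 =438
r62=111110 pc5: +32 =470
r63=111111 pc6: +64 =534
r64=1000000 pc1: +2 =536
r65=1000001 pc2: +4 =540
r66=1000010 pc2: +4 =544
r67=1000011 pc3: +8 =552
r68=1000100 pc2: +4 =556
r69=1000101 pc3: +8 =564
r70=1000110 pc3: +8 =572
r71=1000111 pc4: +16 =588
r72=1001000 pc2: +4 =592
r73=1001001 pc3: +8 =600
r74=1001010 pc3: +8 =608
r75=1001011 pc4: +16 =624
r76=1001100 pc3: +8 =632
r77=1001101 pc4: +16 =648
r78=1001110 pc4: +16 =664
r79=1001111 pc5: +32 =696
r80=1010000 pc2: +4 =700
r81=1010001 pc3: +8 =708
r82=1010010 pc3: +8 =716
r83=1010011 pc4: +16 =732
r84=1010100 pc3: +8 =740
r85=1010101 pc4: +16 =756
r86=1010110 pc4: +16 =772

Answer: 772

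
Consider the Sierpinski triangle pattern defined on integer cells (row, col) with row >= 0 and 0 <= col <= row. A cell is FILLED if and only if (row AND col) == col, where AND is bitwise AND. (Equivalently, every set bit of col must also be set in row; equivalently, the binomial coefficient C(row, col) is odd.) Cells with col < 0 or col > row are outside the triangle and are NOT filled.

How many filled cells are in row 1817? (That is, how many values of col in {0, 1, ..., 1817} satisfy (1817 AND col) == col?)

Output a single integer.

Answer: 64

Derivation:
1817 in binary = 11100011001
popcount(1817) = number of 1-bits in 11100011001 = 6
A col c satisfies (1817 AND c) == c iff every set bit of c is also set in 1817; each of the 6 set bits of 1817 can independently be on or off in c.
count = 2^6 = 64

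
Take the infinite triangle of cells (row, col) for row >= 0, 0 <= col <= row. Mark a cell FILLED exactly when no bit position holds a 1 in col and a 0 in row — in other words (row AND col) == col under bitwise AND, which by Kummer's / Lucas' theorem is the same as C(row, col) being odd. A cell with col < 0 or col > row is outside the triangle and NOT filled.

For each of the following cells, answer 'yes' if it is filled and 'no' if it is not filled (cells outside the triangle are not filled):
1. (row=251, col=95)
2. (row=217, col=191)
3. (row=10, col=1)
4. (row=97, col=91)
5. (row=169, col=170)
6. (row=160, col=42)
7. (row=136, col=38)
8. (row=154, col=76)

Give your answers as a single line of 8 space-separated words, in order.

Answer: no no no no no no no no

Derivation:
(251,95): row=0b11111011, col=0b1011111, row AND col = 0b1011011 = 91; 91 != 95 -> empty
(217,191): row=0b11011001, col=0b10111111, row AND col = 0b10011001 = 153; 153 != 191 -> empty
(10,1): row=0b1010, col=0b1, row AND col = 0b0 = 0; 0 != 1 -> empty
(97,91): row=0b1100001, col=0b1011011, row AND col = 0b1000001 = 65; 65 != 91 -> empty
(169,170): col outside [0, 169] -> not filled
(160,42): row=0b10100000, col=0b101010, row AND col = 0b100000 = 32; 32 != 42 -> empty
(136,38): row=0b10001000, col=0b100110, row AND col = 0b0 = 0; 0 != 38 -> empty
(154,76): row=0b10011010, col=0b1001100, row AND col = 0b1000 = 8; 8 != 76 -> empty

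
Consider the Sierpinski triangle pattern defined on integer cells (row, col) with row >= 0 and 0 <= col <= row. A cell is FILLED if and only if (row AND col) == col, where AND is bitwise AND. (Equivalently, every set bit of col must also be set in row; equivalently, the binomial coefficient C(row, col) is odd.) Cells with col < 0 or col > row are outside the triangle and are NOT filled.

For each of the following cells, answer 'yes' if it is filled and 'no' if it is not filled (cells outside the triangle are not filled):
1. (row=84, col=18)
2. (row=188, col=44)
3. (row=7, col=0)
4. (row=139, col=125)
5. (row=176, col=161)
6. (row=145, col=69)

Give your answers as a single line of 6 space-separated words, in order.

(84,18): row=0b1010100, col=0b10010, row AND col = 0b10000 = 16; 16 != 18 -> empty
(188,44): row=0b10111100, col=0b101100, row AND col = 0b101100 = 44; 44 == 44 -> filled
(7,0): row=0b111, col=0b0, row AND col = 0b0 = 0; 0 == 0 -> filled
(139,125): row=0b10001011, col=0b1111101, row AND col = 0b1001 = 9; 9 != 125 -> empty
(176,161): row=0b10110000, col=0b10100001, row AND col = 0b10100000 = 160; 160 != 161 -> empty
(145,69): row=0b10010001, col=0b1000101, row AND col = 0b1 = 1; 1 != 69 -> empty

Answer: no yes yes no no no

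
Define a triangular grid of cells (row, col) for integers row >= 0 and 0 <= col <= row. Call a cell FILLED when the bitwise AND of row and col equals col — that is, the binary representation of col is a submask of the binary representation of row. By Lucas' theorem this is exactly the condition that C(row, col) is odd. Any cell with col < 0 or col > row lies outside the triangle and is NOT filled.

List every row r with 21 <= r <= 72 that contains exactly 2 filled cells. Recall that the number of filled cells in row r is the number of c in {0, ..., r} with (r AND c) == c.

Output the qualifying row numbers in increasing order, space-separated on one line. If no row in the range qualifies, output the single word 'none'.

Row r has 2^popcount(r) filled cells, so we need popcount(r) = log2(2) = 1.
Scan r = 21..72 and keep those with exactly 1 one-bits:
r=21=10101 popcount=3 -> skip
r=22=10110 popcount=3 -> skip
r=23=10111 popcount=4 -> skip
r=24=11000 popcount=2 -> skip
r=25=11001 popcount=3 -> skip
r=26=11010 popcount=3 -> skip
r=27=11011 popcount=4 -> skip
r=28=11100 popcount=3 -> skip
r=29=11101 popcount=4 -> skip
r=30=11110 popcount=4 -> skip
r=31=11111 popcount=5 -> skip
r=32=100000 popcount=1 -> KEEP
r=33=100001 popcount=2 -> skip
r=34=100010 popcount=2 -> skip
r=35=100011 popcount=3 -> skip
r=36=100100 popcount=2 -> skip
r=37=100101 popcount=3 -> skip
r=38=100110 popcount=3 -> skip
r=39=100111 popcount=4 -> skip
r=40=101000 popcount=2 -> skip
r=41=101001 popcount=3 -> skip
r=42=101010 popcount=3 -> skip
r=43=101011 popcount=4 -> skip
r=44=101100 popcount=3 -> skip
r=45=101101 popcount=4 -> skip
r=46=101110 popcount=4 -> skip
r=47=101111 popcount=5 -> skip
r=48=110000 popcount=2 -> skip
r=49=110001 popcount=3 -> skip
r=50=110010 popcount=3 -> skip
r=51=110011 popcount=4 -> skip
r=52=110100 popcount=3 -> skip
r=53=110101 popcount=4 -> skip
r=54=110110 popcount=4 -> skip
r=55=110111 popcount=5 -> skip
r=56=111000 popcount=3 -> skip
r=57=111001 popcount=4 -> skip
r=58=111010 popcount=4 -> skip
r=59=111011 popcount=5 -> skip
r=60=111100 popcount=4 -> skip
r=61=111101 popcount=5 -> skip
r=62=111110 popcount=5 -> skip
r=63=111111 popcount=6 -> skip
r=64=1000000 popcount=1 -> KEEP
r=65=1000001 popcount=2 -> skip
r=66=1000010 popcount=2 -> skip
r=67=1000011 popcount=3 -> skip
r=68=1000100 popcount=2 -> skip
r=69=1000101 popcount=3 -> skip
r=70=1000110 popcount=3 -> skip
r=71=1000111 popcount=4 -> skip
r=72=1001000 popcount=2 -> skip
Kept rows: 32 64

Answer: 32 64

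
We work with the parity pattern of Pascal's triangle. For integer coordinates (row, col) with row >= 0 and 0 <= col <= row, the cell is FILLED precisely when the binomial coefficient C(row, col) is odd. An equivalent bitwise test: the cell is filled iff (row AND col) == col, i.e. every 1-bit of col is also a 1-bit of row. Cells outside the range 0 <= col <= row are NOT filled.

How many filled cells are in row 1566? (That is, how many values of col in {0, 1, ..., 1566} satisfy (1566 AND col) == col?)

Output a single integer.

1566 in binary = 11000011110
popcount(1566) = number of 1-bits in 11000011110 = 6
A col c satisfies (1566 AND c) == c iff every set bit of c is also set in 1566; each of the 6 set bits of 1566 can independently be on or off in c.
count = 2^6 = 64

Answer: 64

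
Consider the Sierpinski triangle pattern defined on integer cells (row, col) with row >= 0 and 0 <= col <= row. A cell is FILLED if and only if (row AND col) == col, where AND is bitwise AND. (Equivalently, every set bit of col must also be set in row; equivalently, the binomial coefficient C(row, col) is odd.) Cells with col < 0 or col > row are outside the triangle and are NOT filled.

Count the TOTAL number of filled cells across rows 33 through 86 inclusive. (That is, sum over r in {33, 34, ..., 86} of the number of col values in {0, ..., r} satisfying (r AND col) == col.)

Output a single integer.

r33=100001 pc2: +4 =4
r34=100010 pc2: +4 =8
r35=100011 pc3: +8 =16
r36=100100 pc2: +4 =20
r37=100101 pc3: +8 =28
r38=100110 pc3: +8 =36
r39=100111 pc4: +16 =52
r40=101000 pc2: +4 =56
r41=101001 pc3: +8 =64
r42=101010 pc3: +8 =72
r43=101011 pc4: +16 =88
r44=101100 pc3: +8 =96
r45=101101 pc4: +16 =112
r46=101110 pc4: +16 =128
r47=101111 pc5: +32 =160
r48=110000 pc2: +4 =164
r49=110001 pc3: +8 =172
r50=110010 pc3: +8 =180
r51=110011 pc4: +16 =196
r52=110100 pc3: +8 =204
r53=110101 pc4: +16 =220
r54=110110 pc4: +16 =236
r55=110111 pc5: +32 =268
r56=111000 pc3: +8 =276
r57=111001 pc4: +16 =292
r58=111010 pc4: +16 =308
r59=111011 pc5: +32 =340
r60=111100 pc4: +16 =356
r61=111101 pc5: +32 =388
r62=111110 pc5: +32 =420
r63=111111 pc6: +64 =484
r64=1000000 pc1: +2 =486
r65=1000001 pc2: +4 =490
r66=1000010 pc2: +4 =494
r67=1000011 pc3: +8 =502
r68=1000100 pc2: +4 =506
r69=1000101 pc3: +8 =514
r70=1000110 pc3: +8 =522
r71=1000111 pc4: +16 =538
r72=1001000 pc2: +4 =542
r73=1001001 pc3: +8 =550
r74=1001010 pc3: +8 =558
r75=1001011 pc4: +16 =574
r76=1001100 pc3: +8 =582
r77=1001101 pc4: +16 =598
r78=1001110 pc4: +16 =614
r79=1001111 pc5: +32 =646
r80=1010000 pc2: +4 =650
r81=1010001 pc3: +8 =658
r82=1010010 pc3: +8 =666
r83=1010011 pc4: +16 =682
r84=1010100 pc3: +8 =690
r85=1010101 pc4: +16 =706
r86=1010110 pc4: +16 =722

Answer: 722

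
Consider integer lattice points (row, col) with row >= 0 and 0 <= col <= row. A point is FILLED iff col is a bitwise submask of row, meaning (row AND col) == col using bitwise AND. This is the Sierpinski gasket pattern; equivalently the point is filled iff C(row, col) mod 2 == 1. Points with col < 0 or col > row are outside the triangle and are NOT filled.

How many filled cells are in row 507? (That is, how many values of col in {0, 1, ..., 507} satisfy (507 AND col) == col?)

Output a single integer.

507 in binary = 111111011
popcount(507) = number of 1-bits in 111111011 = 8
A col c satisfies (507 AND c) == c iff every set bit of c is also set in 507; each of the 8 set bits of 507 can independently be on or off in c.
count = 2^8 = 256

Answer: 256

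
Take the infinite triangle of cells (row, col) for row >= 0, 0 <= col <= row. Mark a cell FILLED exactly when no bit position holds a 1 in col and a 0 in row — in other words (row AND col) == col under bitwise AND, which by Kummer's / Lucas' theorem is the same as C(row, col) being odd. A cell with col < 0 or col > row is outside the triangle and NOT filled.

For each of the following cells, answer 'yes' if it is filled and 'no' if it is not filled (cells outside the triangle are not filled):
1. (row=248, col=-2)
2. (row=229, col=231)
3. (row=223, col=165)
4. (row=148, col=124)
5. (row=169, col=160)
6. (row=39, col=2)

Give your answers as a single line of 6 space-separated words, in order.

Answer: no no no no yes yes

Derivation:
(248,-2): col outside [0, 248] -> not filled
(229,231): col outside [0, 229] -> not filled
(223,165): row=0b11011111, col=0b10100101, row AND col = 0b10000101 = 133; 133 != 165 -> empty
(148,124): row=0b10010100, col=0b1111100, row AND col = 0b10100 = 20; 20 != 124 -> empty
(169,160): row=0b10101001, col=0b10100000, row AND col = 0b10100000 = 160; 160 == 160 -> filled
(39,2): row=0b100111, col=0b10, row AND col = 0b10 = 2; 2 == 2 -> filled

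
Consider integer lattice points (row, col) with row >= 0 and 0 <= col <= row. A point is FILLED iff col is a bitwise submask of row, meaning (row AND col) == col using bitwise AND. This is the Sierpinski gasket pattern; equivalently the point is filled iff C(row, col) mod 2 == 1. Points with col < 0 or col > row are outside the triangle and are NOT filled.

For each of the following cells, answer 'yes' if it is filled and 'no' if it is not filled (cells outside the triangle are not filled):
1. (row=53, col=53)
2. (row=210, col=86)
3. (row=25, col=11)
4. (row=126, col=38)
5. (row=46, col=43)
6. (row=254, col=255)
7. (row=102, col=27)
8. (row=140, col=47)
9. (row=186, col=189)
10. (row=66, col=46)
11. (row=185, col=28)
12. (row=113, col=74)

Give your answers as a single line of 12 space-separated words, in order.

(53,53): row=0b110101, col=0b110101, row AND col = 0b110101 = 53; 53 == 53 -> filled
(210,86): row=0b11010010, col=0b1010110, row AND col = 0b1010010 = 82; 82 != 86 -> empty
(25,11): row=0b11001, col=0b1011, row AND col = 0b1001 = 9; 9 != 11 -> empty
(126,38): row=0b1111110, col=0b100110, row AND col = 0b100110 = 38; 38 == 38 -> filled
(46,43): row=0b101110, col=0b101011, row AND col = 0b101010 = 42; 42 != 43 -> empty
(254,255): col outside [0, 254] -> not filled
(102,27): row=0b1100110, col=0b11011, row AND col = 0b10 = 2; 2 != 27 -> empty
(140,47): row=0b10001100, col=0b101111, row AND col = 0b1100 = 12; 12 != 47 -> empty
(186,189): col outside [0, 186] -> not filled
(66,46): row=0b1000010, col=0b101110, row AND col = 0b10 = 2; 2 != 46 -> empty
(185,28): row=0b10111001, col=0b11100, row AND col = 0b11000 = 24; 24 != 28 -> empty
(113,74): row=0b1110001, col=0b1001010, row AND col = 0b1000000 = 64; 64 != 74 -> empty

Answer: yes no no yes no no no no no no no no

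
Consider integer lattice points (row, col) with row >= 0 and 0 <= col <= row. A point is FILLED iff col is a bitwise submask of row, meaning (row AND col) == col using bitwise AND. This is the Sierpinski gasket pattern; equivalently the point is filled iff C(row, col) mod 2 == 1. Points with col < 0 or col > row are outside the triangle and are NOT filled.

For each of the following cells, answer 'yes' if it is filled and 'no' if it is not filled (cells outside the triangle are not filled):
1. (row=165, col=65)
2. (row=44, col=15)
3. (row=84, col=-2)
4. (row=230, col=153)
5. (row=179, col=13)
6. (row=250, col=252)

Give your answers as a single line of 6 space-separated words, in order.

(165,65): row=0b10100101, col=0b1000001, row AND col = 0b1 = 1; 1 != 65 -> empty
(44,15): row=0b101100, col=0b1111, row AND col = 0b1100 = 12; 12 != 15 -> empty
(84,-2): col outside [0, 84] -> not filled
(230,153): row=0b11100110, col=0b10011001, row AND col = 0b10000000 = 128; 128 != 153 -> empty
(179,13): row=0b10110011, col=0b1101, row AND col = 0b1 = 1; 1 != 13 -> empty
(250,252): col outside [0, 250] -> not filled

Answer: no no no no no no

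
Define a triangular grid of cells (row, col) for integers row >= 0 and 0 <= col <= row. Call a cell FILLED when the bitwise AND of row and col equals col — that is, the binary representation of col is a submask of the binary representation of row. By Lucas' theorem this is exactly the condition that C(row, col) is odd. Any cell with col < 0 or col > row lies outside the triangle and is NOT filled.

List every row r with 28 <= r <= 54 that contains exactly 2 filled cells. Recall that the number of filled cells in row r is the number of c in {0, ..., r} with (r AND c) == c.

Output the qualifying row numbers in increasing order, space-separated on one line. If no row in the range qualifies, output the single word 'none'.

Row r has 2^popcount(r) filled cells, so we need popcount(r) = log2(2) = 1.
Scan r = 28..54 and keep those with exactly 1 one-bits:
r=28=11100 popcount=3 -> skip
r=29=11101 popcount=4 -> skip
r=30=11110 popcount=4 -> skip
r=31=11111 popcount=5 -> skip
r=32=100000 popcount=1 -> KEEP
r=33=100001 popcount=2 -> skip
r=34=100010 popcount=2 -> skip
r=35=100011 popcount=3 -> skip
r=36=100100 popcount=2 -> skip
r=37=100101 popcount=3 -> skip
r=38=100110 popcount=3 -> skip
r=39=100111 popcount=4 -> skip
r=40=101000 popcount=2 -> skip
r=41=101001 popcount=3 -> skip
r=42=101010 popcount=3 -> skip
r=43=101011 popcount=4 -> skip
r=44=101100 popcount=3 -> skip
r=45=101101 popcount=4 -> skip
r=46=101110 popcount=4 -> skip
r=47=101111 popcount=5 -> skip
r=48=110000 popcount=2 -> skip
r=49=110001 popcount=3 -> skip
r=50=110010 popcount=3 -> skip
r=51=110011 popcount=4 -> skip
r=52=110100 popcount=3 -> skip
r=53=110101 popcount=4 -> skip
r=54=110110 popcount=4 -> skip
Kept rows: 32

Answer: 32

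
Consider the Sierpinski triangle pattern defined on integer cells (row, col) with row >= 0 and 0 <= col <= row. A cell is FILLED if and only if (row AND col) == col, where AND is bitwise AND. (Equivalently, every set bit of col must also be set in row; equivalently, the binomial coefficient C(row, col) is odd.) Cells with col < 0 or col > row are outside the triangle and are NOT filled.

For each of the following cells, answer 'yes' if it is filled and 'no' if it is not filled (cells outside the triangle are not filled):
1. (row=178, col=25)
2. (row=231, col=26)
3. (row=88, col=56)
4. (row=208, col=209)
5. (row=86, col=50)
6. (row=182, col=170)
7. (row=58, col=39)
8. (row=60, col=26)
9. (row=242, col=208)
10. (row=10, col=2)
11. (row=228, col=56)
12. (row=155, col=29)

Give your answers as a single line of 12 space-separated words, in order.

Answer: no no no no no no no no yes yes no no

Derivation:
(178,25): row=0b10110010, col=0b11001, row AND col = 0b10000 = 16; 16 != 25 -> empty
(231,26): row=0b11100111, col=0b11010, row AND col = 0b10 = 2; 2 != 26 -> empty
(88,56): row=0b1011000, col=0b111000, row AND col = 0b11000 = 24; 24 != 56 -> empty
(208,209): col outside [0, 208] -> not filled
(86,50): row=0b1010110, col=0b110010, row AND col = 0b10010 = 18; 18 != 50 -> empty
(182,170): row=0b10110110, col=0b10101010, row AND col = 0b10100010 = 162; 162 != 170 -> empty
(58,39): row=0b111010, col=0b100111, row AND col = 0b100010 = 34; 34 != 39 -> empty
(60,26): row=0b111100, col=0b11010, row AND col = 0b11000 = 24; 24 != 26 -> empty
(242,208): row=0b11110010, col=0b11010000, row AND col = 0b11010000 = 208; 208 == 208 -> filled
(10,2): row=0b1010, col=0b10, row AND col = 0b10 = 2; 2 == 2 -> filled
(228,56): row=0b11100100, col=0b111000, row AND col = 0b100000 = 32; 32 != 56 -> empty
(155,29): row=0b10011011, col=0b11101, row AND col = 0b11001 = 25; 25 != 29 -> empty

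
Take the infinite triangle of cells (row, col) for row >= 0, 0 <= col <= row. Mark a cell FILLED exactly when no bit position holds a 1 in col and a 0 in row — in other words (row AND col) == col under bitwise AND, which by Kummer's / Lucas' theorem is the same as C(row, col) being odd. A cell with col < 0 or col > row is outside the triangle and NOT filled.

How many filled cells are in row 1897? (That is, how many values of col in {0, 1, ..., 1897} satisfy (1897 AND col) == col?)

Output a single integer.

Answer: 128

Derivation:
1897 in binary = 11101101001
popcount(1897) = number of 1-bits in 11101101001 = 7
A col c satisfies (1897 AND c) == c iff every set bit of c is also set in 1897; each of the 7 set bits of 1897 can independently be on or off in c.
count = 2^7 = 128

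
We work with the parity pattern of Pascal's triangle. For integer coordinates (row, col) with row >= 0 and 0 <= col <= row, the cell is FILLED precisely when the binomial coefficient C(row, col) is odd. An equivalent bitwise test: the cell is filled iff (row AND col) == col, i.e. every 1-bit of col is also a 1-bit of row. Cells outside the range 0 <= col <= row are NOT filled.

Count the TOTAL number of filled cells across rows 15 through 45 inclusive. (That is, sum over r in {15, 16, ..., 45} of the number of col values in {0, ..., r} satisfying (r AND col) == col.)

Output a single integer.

Answer: 292

Derivation:
r15=1111 pc4: +16 =16
r16=10000 pc1: +2 =18
r17=10001 pc2: +4 =22
r18=10010 pc2: +4 =26
r19=10011 pc3: +8 =34
r20=10100 pc2: +4 =38
r21=10101 pc3: +8 =46
r22=10110 pc3: +8 =54
r23=10111 pc4: +16 =70
r24=11000 pc2: +4 =74
r25=11001 pc3: +8 =82
r26=11010 pc3: +8 =90
r27=11011 pc4: +16 =106
r28=11100 pc3: +8 =114
r29=11101 pc4: +16 =130
r30=11110 pc4: +16 =146
r31=11111 pc5: +32 =178
r32=100000 pc1: +2 =180
r33=100001 pc2: +4 =184
r34=100010 pc2: +4 =188
r35=100011 pc3: +8 =196
r36=100100 pc2: +4 =200
r37=100101 pc3: +8 =208
r38=100110 pc3: +8 =216
r39=100111 pc4: +16 =232
r40=101000 pc2: +4 =236
r41=101001 pc3: +8 =244
r42=101010 pc3: +8 =252
r43=101011 pc4: +16 =268
r44=101100 pc3: +8 =276
r45=101101 pc4: +16 =292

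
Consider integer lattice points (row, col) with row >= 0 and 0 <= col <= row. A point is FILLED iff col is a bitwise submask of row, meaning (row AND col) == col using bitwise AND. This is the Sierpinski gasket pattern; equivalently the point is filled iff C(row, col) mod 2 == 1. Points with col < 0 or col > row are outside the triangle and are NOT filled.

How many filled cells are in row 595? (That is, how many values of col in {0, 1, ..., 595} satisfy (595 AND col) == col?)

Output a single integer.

595 in binary = 1001010011
popcount(595) = number of 1-bits in 1001010011 = 5
A col c satisfies (595 AND c) == c iff every set bit of c is also set in 595; each of the 5 set bits of 595 can independently be on or off in c.
count = 2^5 = 32

Answer: 32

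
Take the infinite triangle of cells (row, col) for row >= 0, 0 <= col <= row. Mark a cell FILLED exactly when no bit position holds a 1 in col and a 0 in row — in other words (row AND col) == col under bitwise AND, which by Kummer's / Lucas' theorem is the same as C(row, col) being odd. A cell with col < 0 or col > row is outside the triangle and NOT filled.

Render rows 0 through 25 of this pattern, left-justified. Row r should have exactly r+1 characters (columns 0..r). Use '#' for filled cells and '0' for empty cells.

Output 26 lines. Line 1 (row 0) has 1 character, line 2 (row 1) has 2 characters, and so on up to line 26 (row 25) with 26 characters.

r0=0: #
r1=1: ##
r2=10: #0#
r3=11: ####
r4=100: #000#
r5=101: ##00##
r6=110: #0#0#0#
r7=111: ########
r8=1000: #0000000#
r9=1001: ##000000##
r10=1010: #0#00000#0#
r11=1011: ####0000####
r12=1100: #000#000#000#
r13=1101: ##00##00##00##
r14=1110: #0#0#0#0#0#0#0#
r15=1111: ################
r16=10000: #000000000000000#
r17=10001: ##00000000000000##
r18=10010: #0#0000000000000#0#
r19=10011: ####000000000000####
r20=10100: #000#00000000000#000#
r21=10101: ##00##0000000000##00##
r22=10110: #0#0#0#000000000#0#0#0#
r23=10111: ########00000000########
r24=11000: #0000000#0000000#0000000#
r25=11001: ##000000##000000##000000##

Answer: #
##
#0#
####
#000#
##00##
#0#0#0#
########
#0000000#
##000000##
#0#00000#0#
####0000####
#000#000#000#
##00##00##00##
#0#0#0#0#0#0#0#
################
#000000000000000#
##00000000000000##
#0#0000000000000#0#
####000000000000####
#000#00000000000#000#
##00##0000000000##00##
#0#0#0#000000000#0#0#0#
########00000000########
#0000000#0000000#0000000#
##000000##000000##000000##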